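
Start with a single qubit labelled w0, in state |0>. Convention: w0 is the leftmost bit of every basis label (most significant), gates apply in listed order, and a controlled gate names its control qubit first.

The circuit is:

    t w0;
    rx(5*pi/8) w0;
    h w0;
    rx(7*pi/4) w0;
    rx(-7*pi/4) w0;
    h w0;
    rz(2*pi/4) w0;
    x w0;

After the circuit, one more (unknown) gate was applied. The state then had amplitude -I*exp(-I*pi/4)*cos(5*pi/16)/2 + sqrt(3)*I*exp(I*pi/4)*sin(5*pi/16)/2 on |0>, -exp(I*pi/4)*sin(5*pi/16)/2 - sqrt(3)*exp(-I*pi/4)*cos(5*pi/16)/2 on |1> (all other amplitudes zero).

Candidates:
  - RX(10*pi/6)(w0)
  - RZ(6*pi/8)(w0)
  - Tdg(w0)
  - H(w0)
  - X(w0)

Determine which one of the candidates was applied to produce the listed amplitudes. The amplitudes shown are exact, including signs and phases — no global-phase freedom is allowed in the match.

The unique candidate consistent with the amplitudes is RX(10*pi/6)(w0). Key observation: gates 3-6 undo each other exactly, leaving only the rest of the circuit to track.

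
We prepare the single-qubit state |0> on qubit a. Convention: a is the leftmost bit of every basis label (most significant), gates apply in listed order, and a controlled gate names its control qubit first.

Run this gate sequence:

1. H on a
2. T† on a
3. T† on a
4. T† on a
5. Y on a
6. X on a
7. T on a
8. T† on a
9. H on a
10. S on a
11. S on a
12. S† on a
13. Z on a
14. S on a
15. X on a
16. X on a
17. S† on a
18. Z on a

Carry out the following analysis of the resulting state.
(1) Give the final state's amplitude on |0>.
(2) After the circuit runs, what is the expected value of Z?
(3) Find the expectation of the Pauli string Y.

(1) |0> carries amplitude exp(3*I*pi/4)/2 + I/2 in the final state. Key observation: the block from step 13 through step 18 cancels to the identity and can be dropped.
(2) The expectation value of Z is sqrt(2)/2.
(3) The observable Y averages to 0.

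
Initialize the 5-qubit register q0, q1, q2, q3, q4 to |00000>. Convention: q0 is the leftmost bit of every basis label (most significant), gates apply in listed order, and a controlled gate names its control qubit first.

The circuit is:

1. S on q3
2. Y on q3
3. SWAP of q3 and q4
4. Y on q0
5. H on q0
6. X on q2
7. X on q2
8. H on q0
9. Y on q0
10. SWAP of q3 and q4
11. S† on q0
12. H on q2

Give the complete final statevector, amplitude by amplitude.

After the circuit, the state carries amplitude sqrt(2)*I/2 on |00010>, sqrt(2)*I/2 on |00110>, and 0 on every other basis state. Key observation: steps 3-10 multiply out to the identity, so the circuit reduces to the remaining gates.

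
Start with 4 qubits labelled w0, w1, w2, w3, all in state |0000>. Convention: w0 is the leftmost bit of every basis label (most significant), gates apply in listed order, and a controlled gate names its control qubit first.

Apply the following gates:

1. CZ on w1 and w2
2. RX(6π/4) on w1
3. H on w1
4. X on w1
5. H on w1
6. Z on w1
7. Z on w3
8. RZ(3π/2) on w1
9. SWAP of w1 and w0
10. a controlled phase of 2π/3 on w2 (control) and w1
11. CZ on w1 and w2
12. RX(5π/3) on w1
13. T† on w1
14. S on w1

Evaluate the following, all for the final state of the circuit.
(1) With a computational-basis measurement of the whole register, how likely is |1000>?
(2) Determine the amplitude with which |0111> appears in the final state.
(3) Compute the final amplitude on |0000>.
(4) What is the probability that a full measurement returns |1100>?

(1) The probability of measuring |1000> is 3/8. Key observation: gates 3-6 undo each other exactly, leaving only the rest of the circuit to track.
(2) The amplitude on |0111> is 0.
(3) The amplitude on |0000> is -sqrt(6)*exp(I*pi/4)/4.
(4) A full measurement returns |1100> with probability 1/8.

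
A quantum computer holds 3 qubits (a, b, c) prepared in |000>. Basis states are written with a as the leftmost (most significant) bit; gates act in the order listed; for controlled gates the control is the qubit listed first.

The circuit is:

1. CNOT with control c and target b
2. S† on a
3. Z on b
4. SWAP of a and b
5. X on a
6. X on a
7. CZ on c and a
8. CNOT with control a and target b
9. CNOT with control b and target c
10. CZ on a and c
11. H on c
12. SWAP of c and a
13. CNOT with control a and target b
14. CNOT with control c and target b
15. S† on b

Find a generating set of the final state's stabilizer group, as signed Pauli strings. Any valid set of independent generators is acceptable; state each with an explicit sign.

The stabilizer group can be generated by -XYI, +ZZI, +IIZ, among other valid generating sets. Key observation: steps 5-6 multiply out to the identity, so the circuit reduces to the remaining gates.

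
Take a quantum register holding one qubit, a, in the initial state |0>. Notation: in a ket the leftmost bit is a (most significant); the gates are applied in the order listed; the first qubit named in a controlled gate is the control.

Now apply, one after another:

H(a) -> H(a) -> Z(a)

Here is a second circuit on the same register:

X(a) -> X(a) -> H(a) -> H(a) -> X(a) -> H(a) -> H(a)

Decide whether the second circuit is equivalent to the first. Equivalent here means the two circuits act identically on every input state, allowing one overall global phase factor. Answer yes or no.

No — the two circuits implement different unitaries, even allowing a global phase.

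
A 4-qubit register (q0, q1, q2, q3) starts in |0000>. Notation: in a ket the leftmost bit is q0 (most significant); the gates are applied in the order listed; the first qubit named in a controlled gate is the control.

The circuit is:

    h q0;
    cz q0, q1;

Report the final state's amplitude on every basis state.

After the circuit, the state carries amplitude sqrt(2)/2 on |0000>, sqrt(2)/2 on |1000>, and 0 on every other basis state.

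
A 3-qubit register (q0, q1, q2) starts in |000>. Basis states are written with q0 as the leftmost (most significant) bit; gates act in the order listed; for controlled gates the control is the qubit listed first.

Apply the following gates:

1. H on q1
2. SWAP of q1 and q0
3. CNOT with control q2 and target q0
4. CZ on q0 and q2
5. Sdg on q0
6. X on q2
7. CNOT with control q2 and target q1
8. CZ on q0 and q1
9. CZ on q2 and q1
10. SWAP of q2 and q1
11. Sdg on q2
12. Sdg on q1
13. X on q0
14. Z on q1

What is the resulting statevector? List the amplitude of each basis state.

The final amplitudes are -sqrt(2)*I/2 on |011>, -sqrt(2)/2 on |111>, and 0 on every other basis state.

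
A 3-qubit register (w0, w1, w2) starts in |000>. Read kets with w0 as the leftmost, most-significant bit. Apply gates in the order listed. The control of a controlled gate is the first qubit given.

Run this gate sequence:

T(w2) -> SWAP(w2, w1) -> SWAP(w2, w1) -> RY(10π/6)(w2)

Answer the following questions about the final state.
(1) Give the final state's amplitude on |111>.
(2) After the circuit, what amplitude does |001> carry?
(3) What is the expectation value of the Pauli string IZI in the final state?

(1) The amplitude on |111> is 0. Key observation: the block from step 2 through step 3 cancels to the identity and can be dropped.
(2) |001> carries amplitude 1/2 in the final state.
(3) In the final state, IZI has expectation 1.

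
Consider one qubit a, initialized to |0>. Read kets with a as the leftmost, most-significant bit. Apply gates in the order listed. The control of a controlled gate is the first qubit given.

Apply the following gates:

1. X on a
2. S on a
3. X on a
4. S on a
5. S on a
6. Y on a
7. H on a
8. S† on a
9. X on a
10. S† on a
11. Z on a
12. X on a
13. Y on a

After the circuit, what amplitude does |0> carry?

|0> carries amplitude -sqrt(2)/2 in the final state.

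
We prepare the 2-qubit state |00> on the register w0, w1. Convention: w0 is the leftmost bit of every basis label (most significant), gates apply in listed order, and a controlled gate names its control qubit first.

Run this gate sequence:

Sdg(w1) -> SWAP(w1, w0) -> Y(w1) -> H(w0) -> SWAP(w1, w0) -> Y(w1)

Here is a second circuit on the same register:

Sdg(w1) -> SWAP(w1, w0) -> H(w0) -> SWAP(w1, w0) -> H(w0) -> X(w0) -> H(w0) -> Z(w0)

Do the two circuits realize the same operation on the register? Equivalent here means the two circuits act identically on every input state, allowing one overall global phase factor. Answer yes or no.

No — the two circuits implement different unitaries, even allowing a global phase.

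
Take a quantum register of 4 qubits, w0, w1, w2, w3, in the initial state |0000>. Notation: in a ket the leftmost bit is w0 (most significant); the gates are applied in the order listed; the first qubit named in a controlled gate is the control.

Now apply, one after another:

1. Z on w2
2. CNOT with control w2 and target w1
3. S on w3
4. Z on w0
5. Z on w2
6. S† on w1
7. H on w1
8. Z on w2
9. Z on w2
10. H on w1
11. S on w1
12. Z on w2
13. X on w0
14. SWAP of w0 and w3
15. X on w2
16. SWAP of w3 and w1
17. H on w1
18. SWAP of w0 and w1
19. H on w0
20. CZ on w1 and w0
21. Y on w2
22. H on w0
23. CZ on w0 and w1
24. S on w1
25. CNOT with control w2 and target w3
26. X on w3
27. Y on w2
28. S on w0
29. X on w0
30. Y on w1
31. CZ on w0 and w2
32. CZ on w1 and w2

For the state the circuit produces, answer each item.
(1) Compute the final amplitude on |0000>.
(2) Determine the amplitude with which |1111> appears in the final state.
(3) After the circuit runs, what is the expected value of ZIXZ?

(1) The final state's coefficient on |0000> equals 0.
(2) The final state's coefficient on |1111> equals sqrt(2)*I/2.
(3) In the final state, ZIXZ has expectation 0.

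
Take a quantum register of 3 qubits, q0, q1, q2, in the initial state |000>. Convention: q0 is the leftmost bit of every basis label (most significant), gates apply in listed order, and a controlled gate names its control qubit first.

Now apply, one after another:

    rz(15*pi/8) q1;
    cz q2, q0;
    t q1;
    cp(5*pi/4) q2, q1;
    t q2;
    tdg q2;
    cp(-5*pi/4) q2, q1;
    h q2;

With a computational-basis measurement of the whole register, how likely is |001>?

A full measurement returns |001> with probability 1/2. Key observation: steps 4-7 multiply out to the identity, so the circuit reduces to the remaining gates.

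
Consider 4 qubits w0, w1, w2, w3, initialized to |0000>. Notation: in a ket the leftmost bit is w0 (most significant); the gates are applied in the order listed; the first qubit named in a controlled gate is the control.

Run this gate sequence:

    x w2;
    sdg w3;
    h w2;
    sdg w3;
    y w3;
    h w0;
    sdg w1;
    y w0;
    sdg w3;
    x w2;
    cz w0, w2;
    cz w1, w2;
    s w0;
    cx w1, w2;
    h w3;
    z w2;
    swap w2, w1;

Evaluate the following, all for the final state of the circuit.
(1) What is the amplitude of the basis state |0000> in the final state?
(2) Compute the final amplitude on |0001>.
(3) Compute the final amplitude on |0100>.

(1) The final state's coefficient on |0000> equals sqrt(2)*I/4.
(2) |0001> carries amplitude -sqrt(2)*I/4 in the final state.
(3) The amplitude on |0100> is sqrt(2)*I/4.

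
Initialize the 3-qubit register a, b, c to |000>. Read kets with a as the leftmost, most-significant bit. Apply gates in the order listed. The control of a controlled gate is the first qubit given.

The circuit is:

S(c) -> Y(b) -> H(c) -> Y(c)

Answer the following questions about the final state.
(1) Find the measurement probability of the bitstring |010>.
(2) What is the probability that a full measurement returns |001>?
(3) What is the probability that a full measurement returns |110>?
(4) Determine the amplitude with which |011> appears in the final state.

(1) A full measurement returns |010> with probability 1/2.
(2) Outcome |001> occurs with probability 0.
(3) Outcome |110> occurs with probability 0.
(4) The amplitude on |011> is -sqrt(2)/2.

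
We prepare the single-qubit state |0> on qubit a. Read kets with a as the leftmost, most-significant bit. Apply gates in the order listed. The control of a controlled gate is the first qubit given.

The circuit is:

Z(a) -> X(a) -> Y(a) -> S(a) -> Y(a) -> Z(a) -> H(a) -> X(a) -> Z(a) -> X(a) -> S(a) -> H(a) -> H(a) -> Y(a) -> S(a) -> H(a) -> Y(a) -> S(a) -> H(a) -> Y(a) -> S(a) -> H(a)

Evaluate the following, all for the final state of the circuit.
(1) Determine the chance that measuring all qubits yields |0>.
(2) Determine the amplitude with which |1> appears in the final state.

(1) Outcome |0> occurs with probability 1/2.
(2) The final state's coefficient on |1> equals -1/2 - I/2.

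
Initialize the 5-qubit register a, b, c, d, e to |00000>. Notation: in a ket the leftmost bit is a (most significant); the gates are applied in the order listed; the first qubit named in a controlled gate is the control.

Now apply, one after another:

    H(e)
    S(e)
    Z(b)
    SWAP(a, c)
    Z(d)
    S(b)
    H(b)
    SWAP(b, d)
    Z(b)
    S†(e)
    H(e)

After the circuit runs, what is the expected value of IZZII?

The expectation value of IZZII is 1.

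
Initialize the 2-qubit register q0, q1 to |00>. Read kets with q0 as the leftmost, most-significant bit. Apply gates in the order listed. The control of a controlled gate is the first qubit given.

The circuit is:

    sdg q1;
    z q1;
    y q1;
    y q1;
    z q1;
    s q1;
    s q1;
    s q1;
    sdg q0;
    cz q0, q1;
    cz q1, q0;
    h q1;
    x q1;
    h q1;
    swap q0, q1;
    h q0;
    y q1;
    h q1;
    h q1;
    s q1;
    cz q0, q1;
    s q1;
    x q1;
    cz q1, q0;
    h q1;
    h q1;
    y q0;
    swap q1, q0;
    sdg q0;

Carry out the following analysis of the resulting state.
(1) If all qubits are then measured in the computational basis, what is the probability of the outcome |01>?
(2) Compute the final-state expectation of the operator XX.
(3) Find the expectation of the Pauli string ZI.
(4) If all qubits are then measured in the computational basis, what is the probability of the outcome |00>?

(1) A full measurement returns |01> with probability 1/2. Key observation: gates 1-6 undo each other exactly, leaving only the rest of the circuit to track.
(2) The observable XX averages to 0.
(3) The expectation value of ZI is 1.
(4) A full measurement returns |00> with probability 1/2.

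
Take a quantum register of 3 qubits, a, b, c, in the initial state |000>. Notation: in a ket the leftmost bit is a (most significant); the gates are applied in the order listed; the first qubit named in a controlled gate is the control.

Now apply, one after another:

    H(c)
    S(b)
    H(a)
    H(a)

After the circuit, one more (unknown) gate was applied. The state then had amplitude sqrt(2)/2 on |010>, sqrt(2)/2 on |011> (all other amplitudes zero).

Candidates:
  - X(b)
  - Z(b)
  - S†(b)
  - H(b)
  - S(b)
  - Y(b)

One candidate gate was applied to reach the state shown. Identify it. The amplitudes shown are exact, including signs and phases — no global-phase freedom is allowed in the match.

The applied gate was X(b). Key observation: gates 3-4 undo each other exactly, leaving only the rest of the circuit to track.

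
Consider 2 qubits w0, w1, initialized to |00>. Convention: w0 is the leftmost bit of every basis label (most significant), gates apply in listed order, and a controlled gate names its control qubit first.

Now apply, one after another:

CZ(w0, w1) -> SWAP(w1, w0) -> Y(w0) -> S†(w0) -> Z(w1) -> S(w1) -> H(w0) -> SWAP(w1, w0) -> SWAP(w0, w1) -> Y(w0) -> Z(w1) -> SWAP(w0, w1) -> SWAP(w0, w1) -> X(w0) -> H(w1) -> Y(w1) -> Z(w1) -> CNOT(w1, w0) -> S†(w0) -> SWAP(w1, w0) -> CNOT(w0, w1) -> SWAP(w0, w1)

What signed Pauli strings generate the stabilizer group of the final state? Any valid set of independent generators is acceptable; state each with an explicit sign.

The stabilizer group can be generated by -YZ, -ZY, among other valid generating sets.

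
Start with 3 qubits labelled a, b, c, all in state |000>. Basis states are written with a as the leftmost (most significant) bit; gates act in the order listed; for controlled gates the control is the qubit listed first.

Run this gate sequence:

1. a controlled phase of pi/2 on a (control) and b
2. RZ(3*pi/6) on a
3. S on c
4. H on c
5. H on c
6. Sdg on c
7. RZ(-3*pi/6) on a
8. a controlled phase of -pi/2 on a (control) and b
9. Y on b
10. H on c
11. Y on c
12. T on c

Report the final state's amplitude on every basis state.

After the circuit, the state carries amplitude sqrt(2)/2 on |010>, -sqrt(2)*exp(I*pi/4)/2 on |011>, and 0 on every other basis state. Key observation: gates 1-8 undo each other exactly, leaving only the rest of the circuit to track.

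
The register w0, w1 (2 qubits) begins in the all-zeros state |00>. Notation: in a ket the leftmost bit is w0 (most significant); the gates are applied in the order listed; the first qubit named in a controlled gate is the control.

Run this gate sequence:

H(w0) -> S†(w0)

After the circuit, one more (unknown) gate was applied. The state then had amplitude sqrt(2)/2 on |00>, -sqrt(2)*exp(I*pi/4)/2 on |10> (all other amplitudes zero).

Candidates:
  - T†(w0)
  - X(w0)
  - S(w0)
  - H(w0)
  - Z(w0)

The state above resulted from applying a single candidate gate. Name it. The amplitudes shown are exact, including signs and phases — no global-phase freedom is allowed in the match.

The applied gate was T†(w0).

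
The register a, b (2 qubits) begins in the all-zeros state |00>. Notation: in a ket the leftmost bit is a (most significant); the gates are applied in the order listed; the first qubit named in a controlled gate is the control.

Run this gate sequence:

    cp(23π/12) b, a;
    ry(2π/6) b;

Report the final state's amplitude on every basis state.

After the circuit, the state carries amplitude sqrt(3)/2 on |00>, 1/2 on |01>, 0 on |10>, 0 on |11>.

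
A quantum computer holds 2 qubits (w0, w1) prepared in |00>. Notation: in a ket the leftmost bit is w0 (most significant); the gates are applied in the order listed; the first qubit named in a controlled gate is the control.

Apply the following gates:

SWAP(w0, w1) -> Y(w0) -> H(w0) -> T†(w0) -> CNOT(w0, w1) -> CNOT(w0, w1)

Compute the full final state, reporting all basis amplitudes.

The resulting statevector has amplitude sqrt(2)*I/2 on |00>, 0 on |01>, -sqrt(2)*exp(I*pi/4)/2 on |10>, 0 on |11>. Key observation: steps 5-6 multiply out to the identity, so the circuit reduces to the remaining gates.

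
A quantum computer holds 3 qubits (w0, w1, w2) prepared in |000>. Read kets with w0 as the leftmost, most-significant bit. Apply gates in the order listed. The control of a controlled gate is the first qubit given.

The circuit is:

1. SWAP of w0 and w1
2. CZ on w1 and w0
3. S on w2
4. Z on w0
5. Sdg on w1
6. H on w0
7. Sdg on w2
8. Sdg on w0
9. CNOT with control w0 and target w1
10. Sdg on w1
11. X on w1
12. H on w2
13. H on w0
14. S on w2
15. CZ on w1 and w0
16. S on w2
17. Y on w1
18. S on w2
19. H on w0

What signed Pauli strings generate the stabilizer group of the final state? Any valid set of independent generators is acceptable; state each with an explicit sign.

One valid set of independent stabilizer generators is +IXI, -IIY, -ZII (any independent generating set of the same group is equally correct).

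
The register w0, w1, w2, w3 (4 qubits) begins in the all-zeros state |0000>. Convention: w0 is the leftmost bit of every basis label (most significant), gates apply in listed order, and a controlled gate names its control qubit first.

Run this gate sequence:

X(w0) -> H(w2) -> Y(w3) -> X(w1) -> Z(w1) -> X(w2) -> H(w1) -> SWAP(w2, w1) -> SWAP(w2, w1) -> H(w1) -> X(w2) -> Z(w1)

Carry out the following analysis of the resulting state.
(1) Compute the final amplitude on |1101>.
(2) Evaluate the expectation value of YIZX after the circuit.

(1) |1101> carries amplitude sqrt(2)*I/2 in the final state.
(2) The observable YIZX averages to 0.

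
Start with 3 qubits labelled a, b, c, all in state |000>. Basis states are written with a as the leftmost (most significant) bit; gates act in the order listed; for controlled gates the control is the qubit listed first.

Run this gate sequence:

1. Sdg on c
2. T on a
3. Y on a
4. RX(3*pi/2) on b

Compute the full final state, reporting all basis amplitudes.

After the circuit, the state carries amplitude -sqrt(2)*I/2 on |100>, sqrt(2)/2 on |110>, and 0 on every other basis state.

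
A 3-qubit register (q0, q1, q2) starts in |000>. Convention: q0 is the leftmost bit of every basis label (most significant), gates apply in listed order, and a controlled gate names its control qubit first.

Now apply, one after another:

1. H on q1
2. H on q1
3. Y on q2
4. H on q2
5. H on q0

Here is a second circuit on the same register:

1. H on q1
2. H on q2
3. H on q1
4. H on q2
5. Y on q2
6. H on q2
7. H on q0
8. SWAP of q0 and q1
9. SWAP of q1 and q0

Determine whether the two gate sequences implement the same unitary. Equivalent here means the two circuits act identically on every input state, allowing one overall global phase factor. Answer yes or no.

Yes — the two circuits implement the same unitary up to a global phase.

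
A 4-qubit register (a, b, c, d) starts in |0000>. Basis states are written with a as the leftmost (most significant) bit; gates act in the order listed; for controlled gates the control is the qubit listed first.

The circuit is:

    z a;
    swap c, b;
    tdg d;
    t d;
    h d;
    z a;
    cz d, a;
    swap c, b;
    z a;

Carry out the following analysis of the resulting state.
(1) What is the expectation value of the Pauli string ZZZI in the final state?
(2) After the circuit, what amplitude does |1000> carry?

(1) In the final state, ZZZI has expectation 1.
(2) |1000> carries amplitude 0 in the final state.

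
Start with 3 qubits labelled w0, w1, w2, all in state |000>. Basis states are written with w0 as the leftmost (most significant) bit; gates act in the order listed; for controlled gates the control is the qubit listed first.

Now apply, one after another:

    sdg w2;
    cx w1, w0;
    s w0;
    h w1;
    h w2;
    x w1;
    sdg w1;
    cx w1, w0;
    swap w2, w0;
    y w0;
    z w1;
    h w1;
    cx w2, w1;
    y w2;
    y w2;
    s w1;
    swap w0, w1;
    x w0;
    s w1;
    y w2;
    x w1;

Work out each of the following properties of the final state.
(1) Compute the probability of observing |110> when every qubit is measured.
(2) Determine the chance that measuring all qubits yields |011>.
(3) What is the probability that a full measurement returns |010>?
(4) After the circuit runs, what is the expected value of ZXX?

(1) Outcome |110> occurs with probability 1/8.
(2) The probability of measuring |011> is 1/8.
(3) The probability of measuring |010> is 1/8.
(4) The expectation value of ZXX is 0.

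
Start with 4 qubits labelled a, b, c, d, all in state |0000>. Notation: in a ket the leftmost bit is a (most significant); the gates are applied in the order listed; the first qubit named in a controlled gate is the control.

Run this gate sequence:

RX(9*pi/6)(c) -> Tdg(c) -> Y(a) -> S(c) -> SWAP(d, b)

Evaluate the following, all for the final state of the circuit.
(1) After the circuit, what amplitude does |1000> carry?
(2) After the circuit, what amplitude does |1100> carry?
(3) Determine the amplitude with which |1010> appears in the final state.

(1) The final state's coefficient on |1000> equals -sqrt(2)*I/2.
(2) The amplitude on |1100> is 0.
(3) The amplitude on |1010> is sqrt(2)*exp(I*pi/4)/2.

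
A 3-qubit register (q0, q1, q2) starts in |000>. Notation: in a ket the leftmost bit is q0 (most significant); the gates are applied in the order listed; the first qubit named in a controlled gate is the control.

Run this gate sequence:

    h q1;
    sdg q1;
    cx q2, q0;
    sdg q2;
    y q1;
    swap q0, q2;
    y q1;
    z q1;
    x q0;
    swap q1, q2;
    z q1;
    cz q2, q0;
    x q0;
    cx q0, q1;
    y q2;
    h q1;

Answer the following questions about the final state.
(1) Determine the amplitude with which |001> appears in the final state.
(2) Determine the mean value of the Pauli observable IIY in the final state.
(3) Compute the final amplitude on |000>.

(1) The final state's coefficient on |001> equals I/2.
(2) The expectation value of IIY is -1.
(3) The final state's coefficient on |000> equals -1/2.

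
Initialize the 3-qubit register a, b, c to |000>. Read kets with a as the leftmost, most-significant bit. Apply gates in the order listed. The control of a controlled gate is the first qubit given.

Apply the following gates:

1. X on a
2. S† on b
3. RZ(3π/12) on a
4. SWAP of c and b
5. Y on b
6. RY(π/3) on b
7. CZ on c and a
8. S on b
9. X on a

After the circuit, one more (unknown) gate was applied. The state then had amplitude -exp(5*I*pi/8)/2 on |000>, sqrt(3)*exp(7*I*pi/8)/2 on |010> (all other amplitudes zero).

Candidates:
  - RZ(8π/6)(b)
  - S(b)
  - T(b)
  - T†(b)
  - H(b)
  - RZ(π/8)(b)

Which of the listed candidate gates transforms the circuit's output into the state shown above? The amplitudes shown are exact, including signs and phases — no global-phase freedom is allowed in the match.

It was T†(b) that produced the state shown.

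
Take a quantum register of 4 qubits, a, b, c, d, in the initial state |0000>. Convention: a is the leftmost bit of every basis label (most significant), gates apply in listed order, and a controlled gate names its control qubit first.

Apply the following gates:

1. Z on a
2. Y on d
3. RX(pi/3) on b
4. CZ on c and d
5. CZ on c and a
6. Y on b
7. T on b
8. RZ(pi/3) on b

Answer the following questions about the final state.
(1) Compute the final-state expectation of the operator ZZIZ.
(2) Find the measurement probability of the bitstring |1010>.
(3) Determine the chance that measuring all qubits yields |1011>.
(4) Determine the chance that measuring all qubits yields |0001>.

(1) The expectation value of ZZIZ is 1/2.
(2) A full measurement returns |1010> with probability 0.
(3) A full measurement returns |1011> with probability 0.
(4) A full measurement returns |0001> with probability 1/4.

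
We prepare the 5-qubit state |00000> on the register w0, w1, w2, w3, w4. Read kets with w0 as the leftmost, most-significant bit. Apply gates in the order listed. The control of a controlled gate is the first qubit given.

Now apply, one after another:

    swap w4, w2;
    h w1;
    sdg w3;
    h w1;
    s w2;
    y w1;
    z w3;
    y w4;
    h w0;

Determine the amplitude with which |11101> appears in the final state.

The final state's coefficient on |11101> equals 0.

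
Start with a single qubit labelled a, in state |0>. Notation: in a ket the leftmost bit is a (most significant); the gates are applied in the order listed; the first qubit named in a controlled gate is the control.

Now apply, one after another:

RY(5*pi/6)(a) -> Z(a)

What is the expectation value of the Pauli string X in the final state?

The observable X averages to -1/2.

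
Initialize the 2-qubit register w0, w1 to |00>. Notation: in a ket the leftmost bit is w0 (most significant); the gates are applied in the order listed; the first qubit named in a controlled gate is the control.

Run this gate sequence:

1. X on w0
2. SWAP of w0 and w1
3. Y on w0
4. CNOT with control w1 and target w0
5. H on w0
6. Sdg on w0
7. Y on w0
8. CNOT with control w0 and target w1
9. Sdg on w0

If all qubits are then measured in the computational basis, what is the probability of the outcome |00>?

The probability of measuring |00> is 0.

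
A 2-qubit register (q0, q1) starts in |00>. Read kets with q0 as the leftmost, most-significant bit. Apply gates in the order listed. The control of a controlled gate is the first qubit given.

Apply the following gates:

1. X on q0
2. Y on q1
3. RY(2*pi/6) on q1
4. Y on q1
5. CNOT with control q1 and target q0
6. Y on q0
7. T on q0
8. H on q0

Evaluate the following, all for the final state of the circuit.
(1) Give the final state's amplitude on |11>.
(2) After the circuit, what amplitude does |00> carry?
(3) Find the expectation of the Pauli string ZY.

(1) |11> carries amplitude -sqrt(2)*exp(3*I*pi/4)/4 in the final state.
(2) The amplitude on |00> is -sqrt(6)*I/4.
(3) The observable ZY averages to -sqrt(6)/4.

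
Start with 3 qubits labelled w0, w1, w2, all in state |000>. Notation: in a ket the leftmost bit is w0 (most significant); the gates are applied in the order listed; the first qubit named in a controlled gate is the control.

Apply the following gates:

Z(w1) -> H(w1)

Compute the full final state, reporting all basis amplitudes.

The resulting statevector has amplitude sqrt(2)/2 on |000>, sqrt(2)/2 on |010>, and 0 on every other basis state.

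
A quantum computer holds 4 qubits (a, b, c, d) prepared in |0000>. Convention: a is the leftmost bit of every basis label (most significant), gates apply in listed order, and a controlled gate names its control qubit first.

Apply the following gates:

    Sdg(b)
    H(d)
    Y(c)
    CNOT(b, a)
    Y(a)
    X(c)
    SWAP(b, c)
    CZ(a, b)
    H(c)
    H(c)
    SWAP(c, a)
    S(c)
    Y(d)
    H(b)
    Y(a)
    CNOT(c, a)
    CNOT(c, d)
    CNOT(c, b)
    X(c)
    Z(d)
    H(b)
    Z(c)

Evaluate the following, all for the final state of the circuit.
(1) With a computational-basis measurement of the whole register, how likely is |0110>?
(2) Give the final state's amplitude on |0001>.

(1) Outcome |0110> occurs with probability 0. Key observation: gates 9-10 undo each other exactly, leaving only the rest of the circuit to track.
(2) The amplitude on |0001> is sqrt(2)*I/2.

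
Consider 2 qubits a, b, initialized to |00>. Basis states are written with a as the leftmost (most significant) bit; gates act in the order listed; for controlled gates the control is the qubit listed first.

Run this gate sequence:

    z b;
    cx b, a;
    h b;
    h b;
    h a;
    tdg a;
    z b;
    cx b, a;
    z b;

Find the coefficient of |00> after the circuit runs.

The amplitude on |00> is sqrt(2)/2.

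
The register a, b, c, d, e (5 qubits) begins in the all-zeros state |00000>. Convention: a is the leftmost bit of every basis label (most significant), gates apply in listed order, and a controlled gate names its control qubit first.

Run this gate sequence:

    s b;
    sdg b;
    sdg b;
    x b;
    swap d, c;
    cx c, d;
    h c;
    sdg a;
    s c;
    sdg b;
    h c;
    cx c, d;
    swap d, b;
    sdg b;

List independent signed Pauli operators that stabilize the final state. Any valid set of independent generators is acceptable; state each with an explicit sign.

The stabilizer group can be generated by -IXXII, +ZIIII, +IZZII, -IIIZI, +IIIIZ, among other valid generating sets.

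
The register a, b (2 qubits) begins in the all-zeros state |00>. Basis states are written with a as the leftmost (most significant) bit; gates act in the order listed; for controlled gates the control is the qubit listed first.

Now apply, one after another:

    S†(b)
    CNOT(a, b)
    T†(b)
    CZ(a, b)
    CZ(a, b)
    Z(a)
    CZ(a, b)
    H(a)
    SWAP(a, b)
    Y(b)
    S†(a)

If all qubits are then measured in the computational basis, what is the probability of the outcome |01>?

The probability of measuring |01> is 1/2.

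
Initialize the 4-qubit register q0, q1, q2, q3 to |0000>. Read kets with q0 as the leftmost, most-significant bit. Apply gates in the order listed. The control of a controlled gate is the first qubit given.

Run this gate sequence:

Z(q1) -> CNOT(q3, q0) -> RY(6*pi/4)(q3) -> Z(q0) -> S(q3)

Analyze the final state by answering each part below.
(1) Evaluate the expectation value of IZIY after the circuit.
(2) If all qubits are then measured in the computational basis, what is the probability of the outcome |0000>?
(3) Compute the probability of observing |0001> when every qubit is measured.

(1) The expectation value of IZIY is -1.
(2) A full measurement returns |0000> with probability 1/2.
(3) The probability of measuring |0001> is 1/2.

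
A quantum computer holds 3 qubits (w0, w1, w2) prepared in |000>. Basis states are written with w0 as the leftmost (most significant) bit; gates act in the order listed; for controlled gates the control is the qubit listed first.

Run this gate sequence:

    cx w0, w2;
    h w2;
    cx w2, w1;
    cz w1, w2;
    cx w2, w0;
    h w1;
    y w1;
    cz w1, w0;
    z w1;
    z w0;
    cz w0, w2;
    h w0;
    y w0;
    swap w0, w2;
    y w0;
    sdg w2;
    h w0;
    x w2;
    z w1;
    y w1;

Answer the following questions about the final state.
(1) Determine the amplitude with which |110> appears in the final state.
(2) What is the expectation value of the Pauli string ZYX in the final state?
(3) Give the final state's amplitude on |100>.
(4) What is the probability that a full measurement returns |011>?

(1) |110> carries amplitude -I/2 in the final state.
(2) The observable ZYX averages to 0.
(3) The final state's coefficient on |100> equals -I/2.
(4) The probability of measuring |011> is 1/4.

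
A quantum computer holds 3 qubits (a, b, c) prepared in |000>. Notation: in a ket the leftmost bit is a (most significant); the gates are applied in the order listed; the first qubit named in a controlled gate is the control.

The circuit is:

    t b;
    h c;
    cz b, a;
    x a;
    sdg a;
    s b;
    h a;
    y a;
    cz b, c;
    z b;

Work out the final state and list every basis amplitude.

The resulting statevector has amplitude 1/2 on |000>, 1/2 on |001>, 0 on |010>, 0 on |011>, 1/2 on |100>, 1/2 on |101>, 0 on |110>, 0 on |111>.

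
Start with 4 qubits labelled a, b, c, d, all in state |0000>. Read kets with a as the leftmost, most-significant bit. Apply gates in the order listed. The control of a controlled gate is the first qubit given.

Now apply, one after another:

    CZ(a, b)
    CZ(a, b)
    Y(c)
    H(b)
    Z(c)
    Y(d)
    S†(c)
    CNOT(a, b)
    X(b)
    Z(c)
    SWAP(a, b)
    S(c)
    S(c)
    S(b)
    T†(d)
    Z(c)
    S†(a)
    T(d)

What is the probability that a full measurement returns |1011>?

A full measurement returns |1011> with probability 1/2.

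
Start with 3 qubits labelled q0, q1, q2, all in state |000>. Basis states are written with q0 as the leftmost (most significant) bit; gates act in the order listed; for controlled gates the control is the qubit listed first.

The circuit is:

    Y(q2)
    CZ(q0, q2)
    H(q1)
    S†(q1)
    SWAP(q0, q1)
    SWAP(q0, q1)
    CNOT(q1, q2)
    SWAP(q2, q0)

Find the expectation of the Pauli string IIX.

In the final state, IIX has expectation 0. Key observation: steps 5-6 multiply out to the identity, so the circuit reduces to the remaining gates.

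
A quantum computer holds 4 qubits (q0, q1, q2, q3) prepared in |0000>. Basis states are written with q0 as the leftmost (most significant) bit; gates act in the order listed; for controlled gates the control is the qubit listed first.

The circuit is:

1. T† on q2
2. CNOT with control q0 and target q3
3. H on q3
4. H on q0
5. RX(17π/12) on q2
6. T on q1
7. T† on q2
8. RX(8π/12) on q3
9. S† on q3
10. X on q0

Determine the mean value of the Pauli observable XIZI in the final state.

In the final state, XIZI has expectation -sqrt(6)/4 + sqrt(2)/4.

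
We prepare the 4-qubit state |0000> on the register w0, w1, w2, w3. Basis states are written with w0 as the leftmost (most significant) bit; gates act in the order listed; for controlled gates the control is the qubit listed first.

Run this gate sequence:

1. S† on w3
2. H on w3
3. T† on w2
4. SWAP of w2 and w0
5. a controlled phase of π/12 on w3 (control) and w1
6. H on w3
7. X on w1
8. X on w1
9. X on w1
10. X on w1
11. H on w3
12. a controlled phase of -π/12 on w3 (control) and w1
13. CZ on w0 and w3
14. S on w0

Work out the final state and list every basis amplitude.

The final amplitudes are sqrt(2)/2 on |0000>, sqrt(2)/2 on |0001>, and 0 on every other basis state. Key observation: gates 5-12 undo each other exactly, leaving only the rest of the circuit to track.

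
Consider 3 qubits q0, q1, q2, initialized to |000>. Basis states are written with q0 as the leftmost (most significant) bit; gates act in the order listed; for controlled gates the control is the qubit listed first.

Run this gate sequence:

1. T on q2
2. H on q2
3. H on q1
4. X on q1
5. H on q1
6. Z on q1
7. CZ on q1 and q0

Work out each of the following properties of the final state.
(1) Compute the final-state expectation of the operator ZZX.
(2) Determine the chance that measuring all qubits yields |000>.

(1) The observable ZZX averages to 1. Key observation: steps 3-6 multiply out to the identity, so the circuit reduces to the remaining gates.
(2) The probability of measuring |000> is 1/2.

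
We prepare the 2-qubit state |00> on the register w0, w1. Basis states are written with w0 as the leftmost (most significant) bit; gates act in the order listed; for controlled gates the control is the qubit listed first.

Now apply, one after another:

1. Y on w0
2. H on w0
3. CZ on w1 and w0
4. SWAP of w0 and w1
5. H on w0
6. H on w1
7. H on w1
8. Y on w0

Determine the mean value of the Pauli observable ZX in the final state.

The observable ZX averages to 0.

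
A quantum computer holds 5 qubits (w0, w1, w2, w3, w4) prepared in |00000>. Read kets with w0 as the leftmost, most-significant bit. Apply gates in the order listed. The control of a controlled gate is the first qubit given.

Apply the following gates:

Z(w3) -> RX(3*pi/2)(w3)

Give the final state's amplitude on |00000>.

The final state's coefficient on |00000> equals -sqrt(2)/2.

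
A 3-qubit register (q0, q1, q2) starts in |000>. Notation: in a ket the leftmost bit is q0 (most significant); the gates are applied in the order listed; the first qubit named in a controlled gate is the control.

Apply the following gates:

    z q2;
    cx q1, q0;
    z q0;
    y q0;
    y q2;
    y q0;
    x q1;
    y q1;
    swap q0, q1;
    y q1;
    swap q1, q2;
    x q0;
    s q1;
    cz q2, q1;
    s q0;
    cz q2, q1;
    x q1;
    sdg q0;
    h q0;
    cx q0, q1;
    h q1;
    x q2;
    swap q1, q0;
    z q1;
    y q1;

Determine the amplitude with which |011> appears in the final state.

The final state's coefficient on |011> equals 0.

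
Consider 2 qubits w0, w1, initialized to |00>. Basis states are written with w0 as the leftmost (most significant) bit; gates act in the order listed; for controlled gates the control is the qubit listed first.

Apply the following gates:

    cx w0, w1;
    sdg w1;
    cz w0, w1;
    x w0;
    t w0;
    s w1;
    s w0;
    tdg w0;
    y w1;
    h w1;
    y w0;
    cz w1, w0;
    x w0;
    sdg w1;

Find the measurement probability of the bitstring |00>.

Outcome |00> occurs with probability 0.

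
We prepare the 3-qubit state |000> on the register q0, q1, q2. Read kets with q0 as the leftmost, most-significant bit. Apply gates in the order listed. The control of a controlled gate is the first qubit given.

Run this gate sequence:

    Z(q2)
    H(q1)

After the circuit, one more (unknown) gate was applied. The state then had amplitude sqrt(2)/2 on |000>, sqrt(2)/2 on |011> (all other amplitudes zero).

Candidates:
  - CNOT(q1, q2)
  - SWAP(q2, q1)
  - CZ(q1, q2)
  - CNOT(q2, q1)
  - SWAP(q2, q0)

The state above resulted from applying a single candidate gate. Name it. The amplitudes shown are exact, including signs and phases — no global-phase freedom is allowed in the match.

The unique candidate consistent with the amplitudes is CNOT(q1, q2).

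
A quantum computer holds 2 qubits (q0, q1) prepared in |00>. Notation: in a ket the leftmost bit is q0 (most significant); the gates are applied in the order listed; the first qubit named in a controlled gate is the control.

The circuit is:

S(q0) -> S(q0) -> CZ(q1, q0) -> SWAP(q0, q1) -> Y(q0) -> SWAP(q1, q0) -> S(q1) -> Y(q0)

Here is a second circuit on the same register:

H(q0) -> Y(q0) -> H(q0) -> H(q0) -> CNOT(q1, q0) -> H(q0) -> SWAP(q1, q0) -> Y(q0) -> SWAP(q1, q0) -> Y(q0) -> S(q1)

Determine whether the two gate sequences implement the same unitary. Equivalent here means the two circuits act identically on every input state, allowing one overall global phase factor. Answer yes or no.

No, they are not equivalent — no single phase factor reconciles the two unitaries.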